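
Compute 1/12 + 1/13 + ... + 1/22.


Σₖ₌12^22 1/k = 1/12 + 1/13 + 1/14 + ... + 1/22
= 156188887/232792560
≈ 0.6709

Sum = 156188887/232792560 ≈ 0.6709


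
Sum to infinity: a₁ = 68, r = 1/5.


S∞ = a₁/(1-r) = 68/(1 - 1/5)
= 68/(4/5)
= 85

S∞ = 85


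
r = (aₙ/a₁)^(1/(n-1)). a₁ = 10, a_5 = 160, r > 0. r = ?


r^(n-1) = aₙ/a₁
r^4 = 160/10 = 16
r = 16^(1/4)
= ±2; taking r > 0 gives r = 2

r = 2


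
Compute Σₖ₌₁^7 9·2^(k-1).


Sₙ = 9×(2^7 - 1)/(2 - 1)
= 9×(128 - 1)/1
= 9×127/1
= 1143

S_7 = 1143


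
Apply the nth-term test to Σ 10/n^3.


lim(n→∞) 10/n^3 = 0
lim aₙ = 0 → nth-term test is INCONCLUSIVE
(Need other tests; this is actually a convergent p-series with p=3 > 1)

Inconclusive (lim aₙ = 0; need another test)


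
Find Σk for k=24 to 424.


Σₖ₌24^424 k = Σₖ₌₁^424 k − Σₖ₌₁^23 k
= 424·425/2 − 23·24/2
= 90100 − 276 = 89824

Σk = 89824


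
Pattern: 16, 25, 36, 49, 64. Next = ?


Pattern: perfect squares: n²
Terms: 16, 25, 36, 49, 64
Next term = 81

Next term = 81


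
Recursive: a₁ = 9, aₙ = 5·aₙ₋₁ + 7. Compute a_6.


Computing step by step:
a_1 = 9
a_2 = 52
a_3 = 267
a_4 = 1342
a_5 = 6717
a_6 = 33592


a_6 = 33592


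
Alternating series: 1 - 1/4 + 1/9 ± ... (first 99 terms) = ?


S = 1 - 1/4 + 1/9 - 1/16 + 1/25 - 1/36 + 1/49 - 1/64 ± ...
= 0.8225
(Full series converges to +π²/12 ≈ +0.8225)

S_99 = 0.8225


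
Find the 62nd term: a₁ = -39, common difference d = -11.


aₙ = a₁ + (n-1)d
= -39 + (62-1)×-11
= -39 - 671
= -710

a_62 = -710


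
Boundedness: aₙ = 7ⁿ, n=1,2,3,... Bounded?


aₙ = 7ⁿ → as n→∞, aₙ→∞ (since base 7 > 1)
No finite upper bound exists
The sequence is UNBOUNDED

Unbounded (aₙ → ∞ as n → ∞)


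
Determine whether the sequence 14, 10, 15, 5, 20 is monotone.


Differences: -4, 5, -10, 15
Difference at position 2 is +5 (> 0) but position 1 is -4 (< 0) — sequence both rises and falls
→ NOT monotonic

Not monotonic


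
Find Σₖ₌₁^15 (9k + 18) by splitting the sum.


Σ(9k+18) = 9·Σk + 18·n
= 9·120 + 18·15
= 1080 + 270 = 1350

Σ = 1350


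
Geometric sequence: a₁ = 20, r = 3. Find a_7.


aₙ = a₁·r^(n-1)
= 20×3^6
= 20×729
= 14580

a_7 = 14580


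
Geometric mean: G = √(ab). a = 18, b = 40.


GM = √(18×40) = √720 = 26.8328

GM = 26.8328


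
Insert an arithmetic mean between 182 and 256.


AM = (182 + 256)/2 = 438/2 = 219

AM = 219


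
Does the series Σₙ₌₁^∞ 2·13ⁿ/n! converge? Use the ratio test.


aₙ = 2·13^n/n!
a_{n+1}/aₙ = 13^(n+1)/(n+1)! × n!/13^n  (constant 2 cancels)
= 13/(n+1)
L = lim(n→∞) 13/(n+1) = 0
L < 1 → series CONVERGES

Converges (ratio test: L = 0 < 1)


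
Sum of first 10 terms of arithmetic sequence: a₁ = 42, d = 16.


aₙ = 42 + (10-1)×16 = 186
Sₙ = n(a₁+aₙ)/2 = 10×(42+186)/2
= 10×228/2 = 1140

S_10 = 1140


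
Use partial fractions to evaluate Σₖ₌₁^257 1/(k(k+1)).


1/(k(k+1)) = 1/k - 1/(k+1) (partial fractions)
Telescoping: Σ = 1 - 1/258 = 257/258

Sum = 257/258


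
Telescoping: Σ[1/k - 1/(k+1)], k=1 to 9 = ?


Telescoping: adjacent terms cancel.
= 1/1 - 1/10
= 1 - 1/10 = 9/10

Sum = 9/10


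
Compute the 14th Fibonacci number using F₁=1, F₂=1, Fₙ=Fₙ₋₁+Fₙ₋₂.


Fibonacci sequence: 1, 1, 2, 3, 5, 8, 13, 21, 34, 55, 89, ...
F(14) = 377

F(14) = 377


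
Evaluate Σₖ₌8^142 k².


Σₖ₌8^142 k² = Σₖ₌₁^142 k² − Σₖ₌₁^7 k²
= 142·143·285/6 − 7·8·15/6
= 964535 − 140 = 964395

Σk² = 964395


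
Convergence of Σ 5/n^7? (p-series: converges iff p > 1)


p-series test: Σ c/n^p converges if p > 1, diverges if p ≤ 1 (constant c > 0 doesn't affect convergence).
p = 7
7 > 1 → CONVERGES

Converges (p = 7 > 1)


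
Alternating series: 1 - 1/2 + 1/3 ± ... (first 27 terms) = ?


S = 1 - 1/2 + 1/3 - 1/4 + 1/5 - 1/6 + 1/7 - 1/8 ± ...
= 0.7113
(Full series converges to +ln(2) ≈ +0.6931)

S_27 = 0.7113


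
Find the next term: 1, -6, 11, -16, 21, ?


Pattern: alternating sign, magnitude arithmetic (d=5)
Terms: 1, -6, 11, -16, 21
Next term = -26

Next term = -26


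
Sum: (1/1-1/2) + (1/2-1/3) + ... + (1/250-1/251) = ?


Telescoping: adjacent terms cancel.
= 1/1 - 1/251
= 1 - 1/251 = 250/251

Sum = 250/251


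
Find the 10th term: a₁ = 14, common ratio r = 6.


aₙ = a₁·r^(n-1)
= 14×6^9
= 14×10077696
= 141087744

a_10 = 141087744


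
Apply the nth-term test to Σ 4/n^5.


lim(n→∞) 4/n^5 = 0
lim aₙ = 0 → nth-term test is INCONCLUSIVE
(Need other tests; this is actually a convergent p-series with p=5 > 1)

Inconclusive (lim aₙ = 0; need another test)


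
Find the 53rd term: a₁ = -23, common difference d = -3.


aₙ = a₁ + (n-1)d
= -23 + (53-1)×-3
= -23 - 156
= -179

a_53 = -179


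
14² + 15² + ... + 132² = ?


Σₖ₌14^132 k² = Σₖ₌₁^132 k² − Σₖ₌₁^13 k²
= 132·133·265/6 − 13·14·27/6
= 775390 − 819 = 774571

Σk² = 774571


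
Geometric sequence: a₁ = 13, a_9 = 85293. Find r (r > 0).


r^(n-1) = aₙ/a₁
r^8 = 85293/13 = 6561
r = 6561^(1/8)
= ±3; taking r > 0 gives r = 3

r = 3


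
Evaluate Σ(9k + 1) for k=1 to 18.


Σ(9k+1) = 9·Σk + 1·n
= 9·171 + 1·18
= 1539 + 18 = 1557

Σ = 1557


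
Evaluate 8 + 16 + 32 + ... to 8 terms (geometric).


Sₙ = 8×(2^8 - 1)/(2 - 1)
= 8×(256 - 1)/1
= 8×255/1
= 2040

S_8 = 2040


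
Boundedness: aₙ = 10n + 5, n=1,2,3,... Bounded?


aₙ = 10n + 5 → as n→∞, aₙ→∞
No finite upper bound exists
The sequence is UNBOUNDED

Unbounded (aₙ → ∞ as n → ∞)


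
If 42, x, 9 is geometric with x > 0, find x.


GM = √(42×9) = √378 = 19.4422

GM = 19.4422


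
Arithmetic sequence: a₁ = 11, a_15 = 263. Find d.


d = (aₙ - a₁)/(n-1)
= (263 - 11)/(15-1)
= 252/14 = 18

d = 18


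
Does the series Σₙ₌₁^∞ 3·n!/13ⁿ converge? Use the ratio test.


aₙ = 3·n!/13^n
a_{n+1}/aₙ = (n+1)!/13^(n+1) × 13^n/n!  (constant 3 cancels)
= (n+1)/13
L = lim(n→∞) (n+1)/13 = ∞
L > 1 → series DIVERGES

Diverges (ratio test: L = ∞ > 1)


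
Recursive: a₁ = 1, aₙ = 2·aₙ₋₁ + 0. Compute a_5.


Computing step by step:
a_1 = 1
a_2 = 2
a_3 = 4
a_4 = 8
a_5 = 16


a_5 = 16


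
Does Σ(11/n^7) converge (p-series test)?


p-series test: Σ c/n^p converges if p > 1, diverges if p ≤ 1 (constant c > 0 doesn't affect convergence).
p = 7
7 > 1 → CONVERGES

Converges (p = 7 > 1)


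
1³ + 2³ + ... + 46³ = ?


n(n+1)/2 = 46×47/2 = 1081
Σk³ = 1081² = 1168561

Σk³ = 1168561


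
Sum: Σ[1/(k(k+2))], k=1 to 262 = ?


1/(k(k+2)) = (1/2)·(1/k - 1/(k+2)) (partial fractions)
Telescoping: Σ = (1/2)·(1 + 1/2 - 1/263 - 1/264) = 103621/138864

Sum = 103621/138864


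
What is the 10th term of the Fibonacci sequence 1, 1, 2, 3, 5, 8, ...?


Fibonacci sequence: 1, 1, 2, 3, 5, 8, 13, 21, 34, 55
F(10) = 55

F(10) = 55


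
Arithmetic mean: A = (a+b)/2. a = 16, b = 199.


AM = (16 + 199)/2 = 215/2 = 107.5

AM = 107.5


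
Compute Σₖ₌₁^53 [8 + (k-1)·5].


aₙ = 8 + (53-1)×5 = 268
Sₙ = n(a₁+aₙ)/2 = 53×(8+268)/2
= 53×276/2 = 7314

S_53 = 7314


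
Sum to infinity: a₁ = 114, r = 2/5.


S∞ = a₁/(1-r) = 114/(1 - 2/5)
= 114/(3/5)
= 190

S∞ = 190


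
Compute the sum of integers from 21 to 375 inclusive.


Σₖ₌21^375 k = Σₖ₌₁^375 k − Σₖ₌₁^20 k
= 375·376/2 − 20·21/2
= 70500 − 210 = 70290

Σk = 70290


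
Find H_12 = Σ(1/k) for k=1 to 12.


H_12 = 1/1 + 1/2 + 1/3 + ... + 1/12
= 86021/27720
≈ 3.1032

H_12 = 86021/27720 ≈ 3.1032


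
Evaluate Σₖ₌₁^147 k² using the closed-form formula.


n = 147
n(n+1)(2n+1)/6 = 147×148×295/6
= 6418020/6 = 1069670

Σk² = 1069670


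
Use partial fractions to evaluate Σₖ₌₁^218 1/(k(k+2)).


1/(k(k+2)) = (1/2)·(1/k - 1/(k+2)) (partial fractions)
Telescoping: Σ = (1/2)·(1 + 1/2 - 1/219 - 1/220) = 71831/96360

Sum = 71831/96360


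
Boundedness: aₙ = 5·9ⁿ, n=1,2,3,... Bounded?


aₙ = 5·9ⁿ → as n→∞, aₙ→∞ (since base 9 > 1)
No finite upper bound exists
The sequence is UNBOUNDED

Unbounded (aₙ → ∞ as n → ∞)


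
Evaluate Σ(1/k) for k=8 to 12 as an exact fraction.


Σₖ₌8^12 1/k = 1/8 + 1/9 + 1/10 + 1/11 + 1/12
= 2021/3960
≈ 0.5104

Sum = 2021/3960 ≈ 0.5104


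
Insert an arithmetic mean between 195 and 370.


AM = (195 + 370)/2 = 565/2 = 282.5

AM = 282.5


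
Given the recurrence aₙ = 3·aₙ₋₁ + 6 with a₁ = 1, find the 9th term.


Computing step by step:
a_1 = 1
a_2 = 9
a_3 = 33
a_4 = 105
a_5 = 321
a_6 = 969
a_7 = 2913
a_8 = 8745
a_9 = 26241


a_9 = 26241


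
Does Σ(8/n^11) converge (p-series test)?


p-series test: Σ c/n^p converges if p > 1, diverges if p ≤ 1 (constant c > 0 doesn't affect convergence).
p = 11
11 > 1 → CONVERGES

Converges (p = 11 > 1)


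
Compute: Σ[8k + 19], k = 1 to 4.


Σ(8k+19) = 8·Σk + 19·n
= 8·10 + 19·4
= 80 + 76 = 156

Σ = 156


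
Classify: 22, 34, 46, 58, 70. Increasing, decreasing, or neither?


Differences: 12, 12, 12, 12
All differences > 0 → strictly INCREASING

Monotonically increasing


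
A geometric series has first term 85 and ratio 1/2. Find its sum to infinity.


S∞ = a₁/(1-r) = 85/(1 - 1/2)
= 85/(1/2)
= 170

S∞ = 170


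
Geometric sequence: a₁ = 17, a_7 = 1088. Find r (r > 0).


r^(n-1) = aₙ/a₁
r^6 = 1088/17 = 64
r = 64^(1/6)
= ±2; taking r > 0 gives r = 2

r = 2


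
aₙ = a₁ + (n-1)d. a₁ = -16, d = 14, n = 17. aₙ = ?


aₙ = a₁ + (n-1)d
= -16 + (17-1)×14
= -16 + 224
= 208

a_17 = 208


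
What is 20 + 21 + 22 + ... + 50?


Σₖ₌20^50 k = Σₖ₌₁^50 k − Σₖ₌₁^19 k
= 50·51/2 − 19·20/2
= 1275 − 190 = 1085

Σk = 1085


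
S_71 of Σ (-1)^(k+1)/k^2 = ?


S = 1 - 1/4 + 1/9 - 1/16 + 1/25 - 1/36 + 1/49 - 1/64 ± ...
= 0.8226
(Full series converges to +π²/12 ≈ +0.8225)

S_71 = 0.8226


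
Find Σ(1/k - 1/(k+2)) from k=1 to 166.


Telescoping with gap 2: two head and two tail terms survive.
= (1 + 1/2) - (1/167 + 1/168)
= 3/2 - 1/167 - 1/168 = 41749/28056

Sum = 41749/28056


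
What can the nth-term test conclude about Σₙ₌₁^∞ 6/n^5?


lim(n→∞) 6/n^5 = 0
lim aₙ = 0 → nth-term test is INCONCLUSIVE
(Need other tests; this is actually a convergent p-series with p=5 > 1)

Inconclusive (lim aₙ = 0; need another test)


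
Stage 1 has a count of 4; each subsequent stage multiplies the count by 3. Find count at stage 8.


aₙ = a₁·r^(n-1)
= 4×3^7
= 4×2187
= 8748

a_8 = 8748


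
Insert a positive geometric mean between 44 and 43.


GM = √(44×43) = √1892 = 43.4971

GM = 43.4971


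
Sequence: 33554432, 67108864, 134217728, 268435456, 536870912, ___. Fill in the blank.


Pattern: powers of 2: 2ⁿ
Terms: 33554432, 67108864, 134217728, 268435456, 536870912
Next term = 1073741824

Next term = 1073741824


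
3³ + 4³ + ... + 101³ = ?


Σₖ₌3^101 k³ = [101·102/2]² − [2·3/2]²
= 26532801 − 9 = 26532792

Σk³ = 26532792


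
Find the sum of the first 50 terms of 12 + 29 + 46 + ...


aₙ = 12 + (50-1)×17 = 845
Sₙ = n(a₁+aₙ)/2 = 50×(12+845)/2
= 50×857/2 = 21425

S_50 = 21425


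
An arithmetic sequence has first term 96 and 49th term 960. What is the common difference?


d = (aₙ - a₁)/(n-1)
= (960 - 96)/(49-1)
= 864/48 = 18

d = 18


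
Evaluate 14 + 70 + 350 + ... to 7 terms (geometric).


Sₙ = 14×(5^7 - 1)/(5 - 1)
= 14×(78125 - 1)/4
= 14×78124/4
= 273434

S_7 = 273434


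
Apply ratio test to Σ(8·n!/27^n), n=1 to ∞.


aₙ = 8·n!/27^n
a_{n+1}/aₙ = (n+1)!/27^(n+1) × 27^n/n!  (constant 8 cancels)
= (n+1)/27
L = lim(n→∞) (n+1)/27 = ∞
L > 1 → series DIVERGES

Diverges (ratio test: L = ∞ > 1)


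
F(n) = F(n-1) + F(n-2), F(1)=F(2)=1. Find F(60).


Fibonacci sequence: 1, 1, 2, 3, 5, 8, 13, 21, 34, 55, 89, ...
F(60) = 1548008755920

F(60) = 1548008755920


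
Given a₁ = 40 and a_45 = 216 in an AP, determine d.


d = (aₙ - a₁)/(n-1)
= (216 - 40)/(45-1)
= 176/44 = 4

d = 4


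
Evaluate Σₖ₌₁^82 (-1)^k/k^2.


S = -1 + 1/4 - 1/9 + 1/16 - 1/25 + 1/36 - 1/49 + 1/64 ± ...
= -0.8224
(Full series converges to -π²/12 ≈ -0.8225)

S_82 = -0.8224


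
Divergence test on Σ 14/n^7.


lim(n→∞) 14/n^7 = 0
lim aₙ = 0 → nth-term test is INCONCLUSIVE
(Need other tests; this is actually a convergent p-series with p=7 > 1)

Inconclusive (lim aₙ = 0; need another test)


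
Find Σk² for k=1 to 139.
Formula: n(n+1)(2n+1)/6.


n = 139
n(n+1)(2n+1)/6 = 139×140×279/6
= 5429340/6 = 904890

Σk² = 904890


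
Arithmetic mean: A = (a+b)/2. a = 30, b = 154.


AM = (30 + 154)/2 = 184/2 = 92

AM = 92


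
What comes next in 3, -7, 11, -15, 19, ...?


Pattern: alternating sign, magnitude arithmetic (d=4)
Terms: 3, -7, 11, -15, 19
Next term = -23

Next term = -23


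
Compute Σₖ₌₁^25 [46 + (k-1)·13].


aₙ = 46 + (25-1)×13 = 358
Sₙ = n(a₁+aₙ)/2 = 25×(46+358)/2
= 25×404/2 = 5050

S_25 = 5050


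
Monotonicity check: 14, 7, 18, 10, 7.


Differences: -7, 11, -8, -3
Difference at position 2 is +11 (> 0) but position 1 is -7 (< 0) — sequence both rises and falls
→ NOT monotonic

Not monotonic


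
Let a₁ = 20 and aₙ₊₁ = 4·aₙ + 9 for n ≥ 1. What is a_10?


Computing step by step:
a_1 = 20
a_2 = 89
a_3 = 365
a_4 = 1469
a_5 = 5885
a_6 = 23549
a_7 = 94205
a_8 = 376829
a_9 = 1507325
a_10 = 6029309


a_10 = 6029309


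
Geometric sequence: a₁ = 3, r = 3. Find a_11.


aₙ = a₁·r^(n-1)
= 3×3^10
= 3×59049
= 177147

a_11 = 177147


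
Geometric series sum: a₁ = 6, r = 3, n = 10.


Sₙ = 6×(3^10 - 1)/(3 - 1)
= 6×(59049 - 1)/2
= 6×59048/2
= 177144

S_10 = 177144


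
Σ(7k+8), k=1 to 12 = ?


Σ(7k+8) = 7·Σk + 8·n
= 7·78 + 8·12
= 546 + 96 = 642

Σ = 642


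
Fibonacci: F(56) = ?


Fibonacci sequence: 1, 1, 2, 3, 5, 8, 13, 21, 34, 55, 89, ...
F(56) = 225851433717

F(56) = 225851433717


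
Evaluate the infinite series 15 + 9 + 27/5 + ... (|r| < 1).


S∞ = a₁/(1-r) = 15/(1 - 3/5)
= 15/(2/5)
= 75/2

S∞ = 75/2


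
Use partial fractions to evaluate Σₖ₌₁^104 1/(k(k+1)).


1/(k(k+1)) = 1/k - 1/(k+1) (partial fractions)
Telescoping: Σ = 1 - 1/105 = 104/105

Sum = 104/105


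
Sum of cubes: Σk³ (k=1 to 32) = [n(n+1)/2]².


n(n+1)/2 = 32×33/2 = 528
Σk³ = 528² = 278784

Σk³ = 278784


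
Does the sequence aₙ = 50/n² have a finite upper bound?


a₁ = 50, a₂ = 50/4, a₃ = 50/9, ...
0 < aₙ ≤ 50 for all n ≥ 1
The sequence IS bounded

Bounded (0 < aₙ ≤ 50)


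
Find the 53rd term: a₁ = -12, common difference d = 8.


aₙ = a₁ + (n-1)d
= -12 + (53-1)×8
= -12 + 416
= 404

a_53 = 404


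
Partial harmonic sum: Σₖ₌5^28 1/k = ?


Σₖ₌5^28 1/k = 1/5 + 1/6 + 1/7 + ... + 1/28
= 148084936403/80313433200
≈ 1.8438

Sum = 148084936403/80313433200 ≈ 1.8438


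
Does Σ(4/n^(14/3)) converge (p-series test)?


p-series test: Σ c/n^p converges if p > 1, diverges if p ≤ 1 (constant c > 0 doesn't affect convergence).
p = 14/3
14/3 > 1 → CONVERGES

Converges (p = 14/3 > 1)


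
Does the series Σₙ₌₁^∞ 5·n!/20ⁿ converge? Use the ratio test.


aₙ = 5·n!/20^n
a_{n+1}/aₙ = (n+1)!/20^(n+1) × 20^n/n!  (constant 5 cancels)
= (n+1)/20
L = lim(n→∞) (n+1)/20 = ∞
L > 1 → series DIVERGES

Diverges (ratio test: L = ∞ > 1)


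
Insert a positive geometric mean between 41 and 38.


GM = √(41×38) = √1558 = 39.4715

GM = 39.4715


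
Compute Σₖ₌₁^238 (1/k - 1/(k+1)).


Telescoping: adjacent terms cancel.
= 1/1 - 1/239
= 1 - 1/239 = 238/239

Sum = 238/239


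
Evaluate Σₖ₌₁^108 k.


n(n+1)/2 = 108×109/2 = 11772/2 = 5886

Σk = 5886


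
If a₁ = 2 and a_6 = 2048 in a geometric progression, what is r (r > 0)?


r^(n-1) = aₙ/a₁
r^5 = 2048/2 = 1024
r = 1024^(1/5)
= 4

r = 4


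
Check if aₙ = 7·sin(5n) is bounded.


For all n, -1 ≤ sin(5n) ≤ 1, so -7 ≤ 7·sin(5n) ≤ 7
Lower bound: -7, Upper bound: 7
The sequence IS bounded

Bounded (-7 ≤ aₙ ≤ 7)


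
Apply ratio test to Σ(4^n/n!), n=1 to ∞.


aₙ = 4^n/n!
a_{n+1}/aₙ = 4^(n+1)/(n+1)! × n!/4^n
= 4/(n+1)
L = lim(n→∞) 4/(n+1) = 0
L < 1 → series CONVERGES

Converges (ratio test: L = 0 < 1)


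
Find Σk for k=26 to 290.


Σₖ₌26^290 k = Σₖ₌₁^290 k − Σₖ₌₁^25 k
= 290·291/2 − 25·26/2
= 42195 − 325 = 41870

Σk = 41870


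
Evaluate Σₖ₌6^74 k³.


Σₖ₌6^74 k³ = [74·75/2]² − [5·6/2]²
= 7700625 − 225 = 7700400

Σk³ = 7700400


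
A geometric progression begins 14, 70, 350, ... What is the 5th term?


aₙ = a₁·r^(n-1)
= 14×5^4
= 14×625
= 8750

a_5 = 8750


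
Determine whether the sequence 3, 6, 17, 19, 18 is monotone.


Differences: 3, 11, 2, -1
Difference at position 1 is +3 (> 0) but position 4 is -1 (< 0) — sequence both rises and falls
→ NOT monotonic

Not monotonic


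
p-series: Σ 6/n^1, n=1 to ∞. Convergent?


p-series test: Σ c/n^p converges if p > 1, diverges if p ≤ 1 (constant c > 0 doesn't affect convergence).
p = 1
1 ≤ 1 → DIVERGES

Diverges (p = 1 ≤ 1)


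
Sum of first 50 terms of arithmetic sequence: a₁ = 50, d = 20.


aₙ = 50 + (50-1)×20 = 1030
Sₙ = n(a₁+aₙ)/2 = 50×(50+1030)/2
= 50×1080/2 = 27000

S_50 = 27000


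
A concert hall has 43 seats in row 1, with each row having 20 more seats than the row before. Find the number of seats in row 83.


aₙ = a₁ + (n-1)d
= 43 + (83-1)×20
= 43 + 1640
= 1683

a_83 = 1683


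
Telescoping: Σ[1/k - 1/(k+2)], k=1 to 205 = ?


Telescoping with gap 2: two head and two tail terms survive.
= (1 + 1/2) - (1/206 + 1/207)
= 3/2 - 1/206 - 1/207 = 31775/21321

Sum = 31775/21321


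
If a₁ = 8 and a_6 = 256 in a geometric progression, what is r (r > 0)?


r^(n-1) = aₙ/a₁
r^5 = 256/8 = 32
r = 32^(1/5)
= 2

r = 2


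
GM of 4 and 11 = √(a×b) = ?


GM = √(4×11) = √44 = 6.6332

GM = 6.6332


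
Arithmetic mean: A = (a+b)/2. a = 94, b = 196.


AM = (94 + 196)/2 = 290/2 = 145

AM = 145


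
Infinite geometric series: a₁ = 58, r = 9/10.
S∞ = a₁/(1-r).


S∞ = a₁/(1-r) = 58/(1 - 9/10)
= 58/(1/10)
= 580

S∞ = 580


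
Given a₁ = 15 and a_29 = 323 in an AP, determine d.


d = (aₙ - a₁)/(n-1)
= (323 - 15)/(29-1)
= 308/28 = 11

d = 11


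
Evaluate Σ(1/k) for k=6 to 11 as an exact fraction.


Σₖ₌6^11 1/k = 1/6 + 1/7 + 1/8 + 1/9 + 1/10 + 1/11
= 20417/27720
≈ 0.7365

Sum = 20417/27720 ≈ 0.7365


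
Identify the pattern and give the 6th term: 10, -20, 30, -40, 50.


Pattern: alternating sign, magnitude arithmetic (d=10)
Terms: 10, -20, 30, -40, 50
Next term = -60

Next term = -60


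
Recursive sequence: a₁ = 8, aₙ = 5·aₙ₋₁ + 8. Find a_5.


Computing step by step:
a_1 = 8
a_2 = 48
a_3 = 248
a_4 = 1248
a_5 = 6248


a_5 = 6248


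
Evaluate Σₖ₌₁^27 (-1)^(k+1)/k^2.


S = 1 - 1/4 + 1/9 - 1/16 + 1/25 - 1/36 + 1/49 - 1/64 ± ...
= 0.8231
(Full series converges to +π²/12 ≈ +0.8225)

S_27 = 0.8231


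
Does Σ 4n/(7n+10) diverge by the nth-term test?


lim(n→∞) 4n/(7n+10) = 4/7 = 4/7  (divide numerator and denominator by n)
lim aₙ = 4/7 ≠ 0 → series DIVERGES

Diverges (lim aₙ = 4/7 ≠ 0)


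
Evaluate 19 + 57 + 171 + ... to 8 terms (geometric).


Sₙ = 19×(3^8 - 1)/(3 - 1)
= 19×(6561 - 1)/2
= 19×6560/2
= 62320

S_8 = 62320


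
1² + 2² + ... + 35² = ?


n = 35
n(n+1)(2n+1)/6 = 35×36×71/6
= 89460/6 = 14910

Σk² = 14910


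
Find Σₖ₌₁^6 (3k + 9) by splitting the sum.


Σ(3k+9) = 3·Σk + 9·n
= 3·21 + 9·6
= 63 + 54 = 117

Σ = 117


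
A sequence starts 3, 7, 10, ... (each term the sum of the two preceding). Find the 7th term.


Computing iteratively: 3, 7, 10, 17, 27, 44, 71
a_7 = 71

a_7 = 71


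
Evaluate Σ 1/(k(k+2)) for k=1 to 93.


1/(k(k+2)) = (1/2)·(1/k - 1/(k+2)) (partial fractions)
Telescoping: Σ = (1/2)·(1 + 1/2 - 1/94 - 1/95) = 6603/8930

Sum = 6603/8930


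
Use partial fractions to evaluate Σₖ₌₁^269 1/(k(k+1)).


1/(k(k+1)) = 1/k - 1/(k+1) (partial fractions)
Telescoping: Σ = 1 - 1/270 = 269/270

Sum = 269/270


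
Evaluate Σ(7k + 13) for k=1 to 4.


Σ(7k+13) = 7·Σk + 13·n
= 7·10 + 13·4
= 70 + 52 = 122

Σ = 122


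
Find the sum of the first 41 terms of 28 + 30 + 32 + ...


aₙ = 28 + (41-1)×2 = 108
Sₙ = n(a₁+aₙ)/2 = 41×(28+108)/2
= 41×136/2 = 2788

S_41 = 2788


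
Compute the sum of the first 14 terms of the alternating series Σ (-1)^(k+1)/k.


S = 1 - 1/2 + 1/3 - 1/4 + 1/5 - 1/6 + 1/7 - 1/8 ± ...
= 0.6587
(Full series converges to +ln(2) ≈ +0.6931)

S_14 = 0.6587


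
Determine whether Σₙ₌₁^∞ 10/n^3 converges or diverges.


p-series test: Σ c/n^p converges if p > 1, diverges if p ≤ 1 (constant c > 0 doesn't affect convergence).
p = 3
3 > 1 → CONVERGES

Converges (p = 3 > 1)


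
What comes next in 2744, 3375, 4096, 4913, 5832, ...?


Pattern: perfect cubes: n³
Terms: 2744, 3375, 4096, 4913, 5832
Next term = 6859

Next term = 6859


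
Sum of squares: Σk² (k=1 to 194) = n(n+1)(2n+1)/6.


n = 194
n(n+1)(2n+1)/6 = 194×195×389/6
= 14715870/6 = 2452645

Σk² = 2452645


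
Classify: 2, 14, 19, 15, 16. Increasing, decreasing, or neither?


Differences: 12, 5, -4, 1
Difference at position 1 is +12 (> 0) but position 3 is -4 (< 0) — sequence both rises and falls
→ NOT monotonic

Not monotonic


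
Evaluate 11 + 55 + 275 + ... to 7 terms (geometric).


Sₙ = 11×(5^7 - 1)/(5 - 1)
= 11×(78125 - 1)/4
= 11×78124/4
= 214841

S_7 = 214841


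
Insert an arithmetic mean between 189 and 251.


AM = (189 + 251)/2 = 440/2 = 220

AM = 220


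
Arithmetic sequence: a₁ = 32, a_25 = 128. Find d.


d = (aₙ - a₁)/(n-1)
= (128 - 32)/(25-1)
= 96/24 = 4

d = 4


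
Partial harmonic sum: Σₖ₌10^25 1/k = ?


Σₖ₌10^25 1/k = 1/10 + 1/11 + 1/12 + ... + 1/25
= 26422849771/26771144400
≈ 0.987

Sum = 26422849771/26771144400 ≈ 0.987


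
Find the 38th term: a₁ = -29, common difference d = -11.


aₙ = a₁ + (n-1)d
= -29 + (38-1)×-11
= -29 - 407
= -436

a_38 = -436


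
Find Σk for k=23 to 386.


Σₖ₌23^386 k = Σₖ₌₁^386 k − Σₖ₌₁^22 k
= 386·387/2 − 22·23/2
= 74691 − 253 = 74438

Σk = 74438


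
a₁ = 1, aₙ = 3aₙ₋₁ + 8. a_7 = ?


Computing step by step:
a_1 = 1
a_2 = 11
a_3 = 41
a_4 = 131
a_5 = 401
a_6 = 1211
a_7 = 3641


a_7 = 3641


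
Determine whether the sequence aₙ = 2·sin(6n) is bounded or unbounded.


For all n, -1 ≤ sin(6n) ≤ 1, so -2 ≤ 2·sin(6n) ≤ 2
Lower bound: -2, Upper bound: 2
The sequence IS bounded

Bounded (-2 ≤ aₙ ≤ 2)


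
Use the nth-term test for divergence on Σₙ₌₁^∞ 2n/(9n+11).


lim(n→∞) 2n/(9n+11) = 2/9 = 2/9  (divide numerator and denominator by n)
lim aₙ = 2/9 ≠ 0 → series DIVERGES

Diverges (lim aₙ = 2/9 ≠ 0)


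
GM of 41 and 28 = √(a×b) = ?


GM = √(41×28) = √1148 = 33.8821

GM = 33.8821


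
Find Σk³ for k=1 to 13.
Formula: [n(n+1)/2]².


n(n+1)/2 = 13×14/2 = 91
Σk³ = 91² = 8281

Σk³ = 8281


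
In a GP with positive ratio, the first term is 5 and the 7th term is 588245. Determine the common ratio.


r^(n-1) = aₙ/a₁
r^6 = 588245/5 = 117649
r = 117649^(1/6)
= ±7; taking r > 0 gives r = 7

r = 7


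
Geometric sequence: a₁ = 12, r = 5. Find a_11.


aₙ = a₁·r^(n-1)
= 12×5^10
= 12×9765625
= 117187500

a_11 = 117187500


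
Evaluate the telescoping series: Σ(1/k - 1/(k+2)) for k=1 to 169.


Telescoping with gap 2: two head and two tail terms survive.
= (1 + 1/2) - (1/170 + 1/171)
= 3/2 - 1/170 - 1/171 = 21632/14535

Sum = 21632/14535


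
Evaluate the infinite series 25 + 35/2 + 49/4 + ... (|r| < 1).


S∞ = a₁/(1-r) = 25/(1 - 7/10)
= 25/(3/10)
= 250/3

S∞ = 250/3


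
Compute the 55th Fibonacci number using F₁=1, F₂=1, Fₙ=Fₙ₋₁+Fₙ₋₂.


Fibonacci sequence: 1, 1, 2, 3, 5, 8, 13, 21, 34, 55, 89, ...
F(55) = 139583862445

F(55) = 139583862445


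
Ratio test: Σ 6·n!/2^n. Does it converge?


aₙ = 6·n!/2^n
a_{n+1}/aₙ = (n+1)!/2^(n+1) × 2^n/n!  (constant 6 cancels)
= (n+1)/2
L = lim(n→∞) (n+1)/2 = ∞
L > 1 → series DIVERGES

Diverges (ratio test: L = ∞ > 1)


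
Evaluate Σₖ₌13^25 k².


Σₖ₌13^25 k² = Σₖ₌₁^25 k² − Σₖ₌₁^12 k²
= 25·26·51/6 − 12·13·25/6
= 5525 − 650 = 4875

Σk² = 4875


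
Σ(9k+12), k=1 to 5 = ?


Σ(9k+12) = 9·Σk + 12·n
= 9·15 + 12·5
= 135 + 60 = 195

Σ = 195


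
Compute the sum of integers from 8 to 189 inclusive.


Σₖ₌8^189 k = Σₖ₌₁^189 k − Σₖ₌₁^7 k
= 189·190/2 − 7·8/2
= 17955 − 28 = 17927

Σk = 17927


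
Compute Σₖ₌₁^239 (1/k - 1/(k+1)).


Telescoping: adjacent terms cancel.
= 1/1 - 1/240
= 1 - 1/240 = 239/240

Sum = 239/240


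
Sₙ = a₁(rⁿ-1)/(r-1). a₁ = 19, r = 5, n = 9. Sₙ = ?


Sₙ = 19×(5^9 - 1)/(5 - 1)
= 19×(1953125 - 1)/4
= 19×1953124/4
= 9277339

S_9 = 9277339


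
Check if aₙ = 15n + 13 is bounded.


aₙ = 15n + 13 → as n→∞, aₙ→∞
No finite upper bound exists
The sequence is UNBOUNDED

Unbounded (aₙ → ∞ as n → ∞)


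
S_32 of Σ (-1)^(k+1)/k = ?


S = 1 - 1/2 + 1/3 - 1/4 + 1/5 - 1/6 + 1/7 - 1/8 ± ...
= 0.6778
(Full series converges to +ln(2) ≈ +0.6931)

S_32 = 0.6778


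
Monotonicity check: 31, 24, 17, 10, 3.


Differences: -7, -7, -7, -7
All differences < 0 → strictly DECREASING

Monotonically decreasing


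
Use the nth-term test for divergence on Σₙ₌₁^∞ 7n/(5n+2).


lim(n→∞) 7n/(5n+2) = 7/5 = 7/5  (divide numerator and denominator by n)
lim aₙ = 7/5 ≠ 0 → series DIVERGES

Diverges (lim aₙ = 7/5 ≠ 0)


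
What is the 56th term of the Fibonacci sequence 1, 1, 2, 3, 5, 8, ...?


Fibonacci sequence: 1, 1, 2, 3, 5, 8, 13, 21, 34, 55, 89, ...
F(56) = 225851433717

F(56) = 225851433717


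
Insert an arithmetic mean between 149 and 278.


AM = (149 + 278)/2 = 427/2 = 213.5

AM = 213.5


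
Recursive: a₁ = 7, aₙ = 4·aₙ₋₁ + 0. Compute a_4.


Computing step by step:
a_1 = 7
a_2 = 28
a_3 = 112
a_4 = 448


a_4 = 448


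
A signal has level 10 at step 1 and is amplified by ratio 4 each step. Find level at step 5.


aₙ = a₁·r^(n-1)
= 10×4^4
= 10×256
= 2560

a_5 = 2560


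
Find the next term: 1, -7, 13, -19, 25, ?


Pattern: alternating sign, magnitude arithmetic (d=6)
Terms: 1, -7, 13, -19, 25
Next term = -31

Next term = -31


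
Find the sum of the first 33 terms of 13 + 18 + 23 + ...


aₙ = 13 + (33-1)×5 = 173
Sₙ = n(a₁+aₙ)/2 = 33×(13+173)/2
= 33×186/2 = 3069

S_33 = 3069


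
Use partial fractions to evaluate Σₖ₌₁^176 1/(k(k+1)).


1/(k(k+1)) = 1/k - 1/(k+1) (partial fractions)
Telescoping: Σ = 1 - 1/177 = 176/177

Sum = 176/177


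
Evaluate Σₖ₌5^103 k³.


Σₖ₌5^103 k³ = [103·104/2]² − [4·5/2]²
= 28686736 − 100 = 28686636

Σk³ = 28686636


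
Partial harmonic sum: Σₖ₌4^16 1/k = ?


Σₖ₌4^16 1/k = 1/4 + 1/5 + 1/6 + ... + 1/16
= 1115239/720720
≈ 1.5474

Sum = 1115239/720720 ≈ 1.5474


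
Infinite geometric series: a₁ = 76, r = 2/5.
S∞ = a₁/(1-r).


S∞ = a₁/(1-r) = 76/(1 - 2/5)
= 76/(3/5)
= 380/3

S∞ = 380/3


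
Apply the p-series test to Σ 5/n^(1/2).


p-series test: Σ c/n^p converges if p > 1, diverges if p ≤ 1 (constant c > 0 doesn't affect convergence).
p = 1/2
1/2 ≤ 1 → DIVERGES

Diverges (p = 1/2 ≤ 1)


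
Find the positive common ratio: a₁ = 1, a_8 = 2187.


r^(n-1) = aₙ/a₁
r^7 = 2187/1 = 2187
r = 2187^(1/7)
= 3

r = 3


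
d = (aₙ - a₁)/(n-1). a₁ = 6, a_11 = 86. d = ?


d = (aₙ - a₁)/(n-1)
= (86 - 6)/(11-1)
= 80/10 = 8

d = 8


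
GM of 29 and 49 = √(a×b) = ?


GM = √(29×49) = √1421 = 37.6962

GM = 37.6962


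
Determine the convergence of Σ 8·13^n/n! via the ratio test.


aₙ = 8·13^n/n!
a_{n+1}/aₙ = 13^(n+1)/(n+1)! × n!/13^n  (constant 8 cancels)
= 13/(n+1)
L = lim(n→∞) 13/(n+1) = 0
L < 1 → series CONVERGES

Converges (ratio test: L = 0 < 1)


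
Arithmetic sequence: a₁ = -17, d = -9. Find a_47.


aₙ = a₁ + (n-1)d
= -17 + (47-1)×-9
= -17 - 414
= -431

a_47 = -431


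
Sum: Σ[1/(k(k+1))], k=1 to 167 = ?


1/(k(k+1)) = 1/k - 1/(k+1) (partial fractions)
Telescoping: Σ = 1 - 1/168 = 167/168

Sum = 167/168


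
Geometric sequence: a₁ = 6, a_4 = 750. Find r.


r^(n-1) = aₙ/a₁
r^3 = 750/6 = 125
r = 125^(1/3)
= 5

r = 5


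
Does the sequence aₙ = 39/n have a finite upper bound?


a₁ = 39, a₂ = 39/2, a₃ = 39/3, ...
0 < aₙ ≤ 39 for all n ≥ 1
Lower bound: 0, Upper bound: 39
The sequence IS bounded

Bounded (0 < aₙ ≤ 39)


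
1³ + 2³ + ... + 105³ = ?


n(n+1)/2 = 105×106/2 = 5565
Σk³ = 5565² = 30969225

Σk³ = 30969225


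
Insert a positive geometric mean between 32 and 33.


GM = √(32×33) = √1056 = 32.4962

GM = 32.4962


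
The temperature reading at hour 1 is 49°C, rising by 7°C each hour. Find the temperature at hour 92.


aₙ = a₁ + (n-1)d
= 49 + (92-1)×7
= 49 + 637
= 686

a_92 = 686


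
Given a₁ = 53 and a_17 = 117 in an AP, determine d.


d = (aₙ - a₁)/(n-1)
= (117 - 53)/(17-1)
= 64/16 = 4

d = 4


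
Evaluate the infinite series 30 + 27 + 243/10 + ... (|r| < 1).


S∞ = a₁/(1-r) = 30/(1 - 9/10)
= 30/(1/10)
= 300

S∞ = 300


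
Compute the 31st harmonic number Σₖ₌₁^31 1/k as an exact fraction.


H_31 = 1/1 + 1/2 + 1/3 + ... + 1/31
= 290774257297357/72201776446800
≈ 4.0272

H_31 = 290774257297357/72201776446800 ≈ 4.0272


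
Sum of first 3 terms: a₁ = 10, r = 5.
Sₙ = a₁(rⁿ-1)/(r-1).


Sₙ = 10×(5^3 - 1)/(5 - 1)
= 10×(125 - 1)/4
= 10×124/4
= 310

S_3 = 310


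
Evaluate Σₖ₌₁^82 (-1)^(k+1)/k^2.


S = 1 - 1/4 + 1/9 - 1/16 + 1/25 - 1/36 + 1/49 - 1/64 ± ...
= 0.8224
(Full series converges to +π²/12 ≈ +0.8225)

S_82 = 0.8224


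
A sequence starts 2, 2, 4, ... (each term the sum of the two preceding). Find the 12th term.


Computing iteratively: 2, 2, 4, 6, 10, 16, 26, 42, 68, 110, 178, 288
a_12 = 288

a_12 = 288


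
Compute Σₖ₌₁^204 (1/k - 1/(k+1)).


Telescoping: adjacent terms cancel.
= 1/1 - 1/205
= 1 - 1/205 = 204/205

Sum = 204/205


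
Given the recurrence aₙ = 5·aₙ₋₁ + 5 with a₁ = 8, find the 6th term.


Computing step by step:
a_1 = 8
a_2 = 45
a_3 = 230
a_4 = 1155
a_5 = 5780
a_6 = 28905


a_6 = 28905


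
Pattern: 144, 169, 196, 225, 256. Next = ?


Pattern: perfect squares: n²
Terms: 144, 169, 196, 225, 256
Next term = 289

Next term = 289


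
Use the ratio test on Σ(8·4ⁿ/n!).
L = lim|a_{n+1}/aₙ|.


aₙ = 8·4^n/n!
a_{n+1}/aₙ = 4^(n+1)/(n+1)! × n!/4^n  (constant 8 cancels)
= 4/(n+1)
L = lim(n→∞) 4/(n+1) = 0
L < 1 → series CONVERGES

Converges (ratio test: L = 0 < 1)


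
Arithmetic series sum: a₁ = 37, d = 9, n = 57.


aₙ = 37 + (57-1)×9 = 541
Sₙ = n(a₁+aₙ)/2 = 57×(37+541)/2
= 57×578/2 = 16473

S_57 = 16473


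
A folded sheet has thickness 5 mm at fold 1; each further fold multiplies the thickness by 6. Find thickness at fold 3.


aₙ = a₁·r^(n-1)
= 5×6^2
= 5×36
= 180

a_3 = 180


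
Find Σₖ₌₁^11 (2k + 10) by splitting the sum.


Σ(2k+10) = 2·Σk + 10·n
= 2·66 + 10·11
= 132 + 110 = 242

Σ = 242


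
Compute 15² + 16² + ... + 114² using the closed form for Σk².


Σₖ₌15^114 k² = Σₖ₌₁^114 k² − Σₖ₌₁^14 k²
= 114·115·229/6 − 14·15·29/6
= 500365 − 1015 = 499350

Σk² = 499350


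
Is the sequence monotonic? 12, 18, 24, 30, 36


Differences: 6, 6, 6, 6
All differences > 0 → strictly INCREASING

Monotonically increasing


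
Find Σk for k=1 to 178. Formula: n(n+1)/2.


n(n+1)/2 = 178×179/2 = 31862/2 = 15931

Σk = 15931


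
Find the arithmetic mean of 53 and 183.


AM = (53 + 183)/2 = 236/2 = 118

AM = 118


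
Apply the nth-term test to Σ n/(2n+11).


lim(n→∞) n/(2n+11) = 1/2 = 1/2  (divide numerator and denominator by n)
lim aₙ = 1/2 ≠ 0 → series DIVERGES

Diverges (lim aₙ = 1/2 ≠ 0)


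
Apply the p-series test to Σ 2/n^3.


p-series test: Σ c/n^p converges if p > 1, diverges if p ≤ 1 (constant c > 0 doesn't affect convergence).
p = 3
3 > 1 → CONVERGES

Converges (p = 3 > 1)


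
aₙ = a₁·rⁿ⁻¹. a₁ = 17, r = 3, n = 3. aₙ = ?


aₙ = a₁·r^(n-1)
= 17×3^2
= 17×9
= 153

a_3 = 153


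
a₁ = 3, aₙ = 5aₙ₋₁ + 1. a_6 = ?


Computing step by step:
a_1 = 3
a_2 = 16
a_3 = 81
a_4 = 406
a_5 = 2031
a_6 = 10156


a_6 = 10156


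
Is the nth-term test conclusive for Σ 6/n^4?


lim(n→∞) 6/n^4 = 0
lim aₙ = 0 → nth-term test is INCONCLUSIVE
(Need other tests; this is actually a convergent p-series with p=4 > 1)

Inconclusive (lim aₙ = 0; need another test)


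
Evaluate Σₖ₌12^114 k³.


Σₖ₌12^114 k³ = [114·115/2]² − [11·12/2]²
= 42968025 − 4356 = 42963669

Σk³ = 42963669


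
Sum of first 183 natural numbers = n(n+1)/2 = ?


n(n+1)/2 = 183×184/2 = 33672/2 = 16836

Σk = 16836


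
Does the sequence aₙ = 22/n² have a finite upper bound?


a₁ = 22, a₂ = 22/4, a₃ = 22/9, ...
0 < aₙ ≤ 22 for all n ≥ 1
The sequence IS bounded

Bounded (0 < aₙ ≤ 22)


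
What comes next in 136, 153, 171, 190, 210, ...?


Pattern: triangular numbers: n(n+1)/2
Terms: 136, 153, 171, 190, 210
Next term = 231

Next term = 231


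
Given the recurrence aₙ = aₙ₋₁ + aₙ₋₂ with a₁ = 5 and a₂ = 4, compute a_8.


Computing iteratively: 5, 4, 9, 13, 22, 35, 57, 92
a_8 = 92

a_8 = 92


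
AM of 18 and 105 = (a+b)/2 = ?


AM = (18 + 105)/2 = 123/2 = 61.5

AM = 61.5


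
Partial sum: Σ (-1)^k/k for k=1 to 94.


S = -1 + 1/2 - 1/3 + 1/4 - 1/5 + 1/6 - 1/7 + 1/8 ± ...
= -0.6879
(Full series converges to -ln(2) ≈ -0.6931)

S_94 = -0.6879


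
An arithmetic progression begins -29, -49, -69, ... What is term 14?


aₙ = a₁ + (n-1)d
= -29 + (14-1)×-20
= -29 - 260
= -289

a_14 = -289


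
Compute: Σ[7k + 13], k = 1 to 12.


Σ(7k+13) = 7·Σk + 13·n
= 7·78 + 13·12
= 546 + 156 = 702

Σ = 702


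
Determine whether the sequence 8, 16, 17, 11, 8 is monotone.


Differences: 8, 1, -6, -3
Difference at position 1 is +8 (> 0) but position 3 is -6 (< 0) — sequence both rises and falls
→ NOT monotonic

Not monotonic


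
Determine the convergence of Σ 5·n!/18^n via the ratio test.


aₙ = 5·n!/18^n
a_{n+1}/aₙ = (n+1)!/18^(n+1) × 18^n/n!  (constant 5 cancels)
= (n+1)/18
L = lim(n→∞) (n+1)/18 = ∞
L > 1 → series DIVERGES

Diverges (ratio test: L = ∞ > 1)


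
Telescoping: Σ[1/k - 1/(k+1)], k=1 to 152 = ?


Telescoping: adjacent terms cancel.
= 1/1 - 1/153
= 1 - 1/153 = 152/153

Sum = 152/153


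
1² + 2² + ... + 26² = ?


n = 26
n(n+1)(2n+1)/6 = 26×27×53/6
= 37206/6 = 6201

Σk² = 6201


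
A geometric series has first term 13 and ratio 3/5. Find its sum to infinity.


S∞ = a₁/(1-r) = 13/(1 - 3/5)
= 13/(2/5)
= 65/2

S∞ = 65/2


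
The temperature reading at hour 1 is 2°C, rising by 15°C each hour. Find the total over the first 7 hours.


aₙ = 2 + (7-1)×15 = 92
Sₙ = n(a₁+aₙ)/2 = 7×(2+92)/2
= 7×94/2 = 329

S_7 = 329


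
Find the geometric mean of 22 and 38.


GM = √(22×38) = √836 = 28.9137

GM = 28.9137


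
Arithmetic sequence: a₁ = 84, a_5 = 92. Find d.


d = (aₙ - a₁)/(n-1)
= (92 - 84)/(5-1)
= 8/4 = 2

d = 2


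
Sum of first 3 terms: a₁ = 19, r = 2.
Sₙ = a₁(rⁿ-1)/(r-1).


Sₙ = 19×(2^3 - 1)/(2 - 1)
= 19×(8 - 1)/1
= 19×7/1
= 133

S_3 = 133


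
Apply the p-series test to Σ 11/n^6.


p-series test: Σ c/n^p converges if p > 1, diverges if p ≤ 1 (constant c > 0 doesn't affect convergence).
p = 6
6 > 1 → CONVERGES

Converges (p = 6 > 1)


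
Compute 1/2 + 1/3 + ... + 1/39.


Σₖ₌2^39 1/k = 1/2 + 1/3 + 1/4 + ... + 1/39
= 1580314313603833/485721041551200
≈ 3.2535

Sum = 1580314313603833/485721041551200 ≈ 3.2535


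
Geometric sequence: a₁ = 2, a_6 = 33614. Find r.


r^(n-1) = aₙ/a₁
r^5 = 33614/2 = 16807
r = 16807^(1/5)
= 7

r = 7


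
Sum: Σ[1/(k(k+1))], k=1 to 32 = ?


1/(k(k+1)) = 1/k - 1/(k+1) (partial fractions)
Telescoping: Σ = 1 - 1/33 = 32/33

Sum = 32/33


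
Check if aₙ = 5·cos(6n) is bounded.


For all n, -1 ≤ cos(6n) ≤ 1, so -5 ≤ 5·cos(6n) ≤ 5
Lower bound: -5, Upper bound: 5
The sequence IS bounded

Bounded (-5 ≤ aₙ ≤ 5)


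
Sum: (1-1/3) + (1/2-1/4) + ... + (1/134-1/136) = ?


Telescoping with gap 2: two head and two tail terms survive.
= (1 + 1/2) - (1/135 + 1/136)
= 3/2 - 1/135 - 1/136 = 27269/18360

Sum = 27269/18360


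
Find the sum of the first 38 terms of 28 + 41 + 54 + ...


aₙ = 28 + (38-1)×13 = 509
Sₙ = n(a₁+aₙ)/2 = 38×(28+509)/2
= 38×537/2 = 10203

S_38 = 10203


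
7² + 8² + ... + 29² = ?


Σₖ₌7^29 k² = Σₖ₌₁^29 k² − Σₖ₌₁^6 k²
= 29·30·59/6 − 6·7·13/6
= 8555 − 91 = 8464

Σk² = 8464


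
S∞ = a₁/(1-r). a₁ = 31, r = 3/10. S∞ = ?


S∞ = a₁/(1-r) = 31/(1 - 3/10)
= 31/(7/10)
= 310/7

S∞ = 310/7


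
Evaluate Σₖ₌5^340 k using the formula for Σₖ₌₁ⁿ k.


Σₖ₌5^340 k = Σₖ₌₁^340 k − Σₖ₌₁^4 k
= 340·341/2 − 4·5/2
= 57970 − 10 = 57960

Σk = 57960


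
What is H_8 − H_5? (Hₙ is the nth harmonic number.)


Σₖ₌6^8 1/k = 1/6 + 1/7 + 1/8
= 73/168
≈ 0.4345

Sum = 73/168 ≈ 0.4345


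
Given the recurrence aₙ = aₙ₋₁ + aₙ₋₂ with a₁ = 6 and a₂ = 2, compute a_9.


Computing iteratively: 6, 2, 8, 10, 18, 28, 46, 74, 120
a_9 = 120

a_9 = 120


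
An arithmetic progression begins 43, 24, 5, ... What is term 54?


aₙ = a₁ + (n-1)d
= 43 + (54-1)×-19
= 43 - 1007
= -964

a_54 = -964


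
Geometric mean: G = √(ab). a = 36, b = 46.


GM = √(36×46) = √1656 = 40.694

GM = 40.694


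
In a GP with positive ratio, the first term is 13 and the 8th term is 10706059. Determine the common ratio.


r^(n-1) = aₙ/a₁
r^7 = 10706059/13 = 823543
r = 823543^(1/7)
= 7

r = 7


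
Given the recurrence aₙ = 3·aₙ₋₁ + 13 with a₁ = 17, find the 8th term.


Computing step by step:
a_1 = 17
a_2 = 64
a_3 = 205
a_4 = 628
a_5 = 1897
a_6 = 5704
a_7 = 17125
a_8 = 51388


a_8 = 51388


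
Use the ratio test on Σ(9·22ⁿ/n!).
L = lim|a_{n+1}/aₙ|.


aₙ = 9·22^n/n!
a_{n+1}/aₙ = 22^(n+1)/(n+1)! × n!/22^n  (constant 9 cancels)
= 22/(n+1)
L = lim(n→∞) 22/(n+1) = 0
L < 1 → series CONVERGES

Converges (ratio test: L = 0 < 1)
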